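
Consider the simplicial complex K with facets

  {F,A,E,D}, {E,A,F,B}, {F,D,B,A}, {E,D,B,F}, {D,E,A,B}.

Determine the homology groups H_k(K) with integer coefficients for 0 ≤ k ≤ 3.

H_0 ≅ Z,  H_1 = 0,  H_2 = 0,  H_3 ≅ Z.

Take the total order A < B < D < E < F on the vertex set. Then K (dimension 3) consists of the simplices:

  0-simplices (5): A, B, D, E, F
  1-simplices (10): AB, AD, AE, AF, BD, BE, BF, DE, DF, EF
  2-simplices (10): ABD, ABE, ABF, ADE, ADF, AEF, BDE, BDF, BEF, DEF
  3-simplices (5): ABDE, ABDF, ABEF, ADEF, BDEF

so the chain groups are C_0 ≅ Z^5, C_1 ≅ Z^10, C_2 ≅ Z^10, C_3 ≅ Z^5.

The boundary map ∂_1: C_1 → C_0 sends each edge [p,q] (with p < q) to q − p. For instance
  ∂EF = F − E.
The resulting 5×10 matrix has rank 4, and its Smith normal form has invariant factors (1,1,1,1).

The boundary map ∂_2: C_2 → C_1 sends each 2-simplex [p,q,r] to [q,r] − [p,r] + [p,q]. For instance
  ∂ABD = BD − AD + AB,
  ∂ADE = DE − AE + AD.
As a 10×10 matrix over Z this has rank 6, with invariant factors (1,1,1,1,1,1).

Boundary ∂_3: C_3 → C_2 sends each 3-simplex σ to the alternating sum Σ_i (−1)^i (σ with its i-th vertex removed). For instance
  ∂ABEF = BEF − AEF + ABF − ABE,
  ∂ABDE = BDE − ADE + ABE − ABD.
As a 10×5 matrix over Z this has rank 4, with invariant factors (1,1,1,1).

From H_k ≅ ker(∂_k) / im(∂_{k+1}) we obtain:

  H_0: rank C_0 − rank ∂_1 = 5 − 4 = 1, and the invariant factors of ∂_1 are all 1, so H_0 = Z.
  H_1: rank ker ∂_1 − rank ∂_2 = (10 − 4) − 6 = 0, and the invariant factors of ∂_2 are all 1, so H_1 = 0.
  H_2: rank ker ∂_2 − rank ∂_3 = (10 − 6) − 4 = 0, and the invariant factors of ∂_3 are all 1, so H_2 = 0.
  H_3: rank ker ∂_3 − rank ∂_4 = (5 − 4) − 0 = 1, and there is no ∂_4, so H_3 = Z.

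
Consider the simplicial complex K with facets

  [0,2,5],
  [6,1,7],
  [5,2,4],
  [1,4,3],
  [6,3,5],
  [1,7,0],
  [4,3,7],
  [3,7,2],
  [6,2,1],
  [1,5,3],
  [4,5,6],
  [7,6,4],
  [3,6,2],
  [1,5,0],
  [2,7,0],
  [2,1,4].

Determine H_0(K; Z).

Fix the vertex order 0 < 1 < 2 < 3 < 4 < 5 < 6 < 7 and write every simplex with vertices in increasing order. Then dim K = 2 and the simplices of K are:

  0-simplices (8): [0], [1], [2], [3], [4], [5], [6], [7]
  1-simplices (24): (24 of them)
  2-simplices (16): [0,1,5], [0,1,7], [0,2,5], [0,2,7], [1,2,4], [1,2,6], [1,3,4], [1,3,5], [1,6,7], [2,3,6], [2,3,7], [2,4,5], [3,4,7], [3,5,6], [4,5,6], [4,6,7]

so the chain groups are C_0 ≅ Z^8, C_1 ≅ Z^24, C_2 ≅ Z^16.

∂_1: C_1 → C_0 maps an edge to its endpoints' difference, ∂[p,q] = q − p.
The 8×24 boundary matrix has rank 7 and Smith normal form diag(1,1,1,1,1,1,1).

∂_2: C_2 → C_1 sends each 2-simplex [p,q,r] to [q,r] − [p,r] + [p,q]. For instance
  ∂[2,4,5] = [4,5] − [2,5] + [2,4],
  ∂[1,3,4] = [3,4] − [1,4] + [1,3].
This gives a 24×16 integer matrix of rank 15; reducing to Smith normal form yields diagonal entries (1,1,1,1,1,1,1,1,1,1,1,1,1,1,1).

Now H_k = ker ∂_k / im ∂_{k+1}, so:

  H_0: rank C_0 − rank ∂_1 = 8 − 7 = 1, and the invariant factors of ∂_1 are all 1, so H_0 = Z.

(K is a triangulation of the torus T^2.)

H_0 = Z.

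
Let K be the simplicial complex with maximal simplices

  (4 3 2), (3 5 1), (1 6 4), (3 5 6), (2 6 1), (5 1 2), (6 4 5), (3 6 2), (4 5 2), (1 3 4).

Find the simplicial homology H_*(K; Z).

H_0 ≅ Z,  H_1 ≅ Z/2Z,  H_2 = 0.

K has 6 vertices, 15 edges, 10 triangles.
rank ∂_0 = 0, rank ∂_1 = 5 ⇒ b_0 = 6 − 0 − 5 = 1; all invariant factors of ∂_1 are 1 so no torsion. So H_0 ≅ Z.
rank ∂_1 = 5, rank ∂_2 = 10 ⇒ b_1 = 15 − 5 − 10 = 0; ∂_2 has invariant factor(s) [2] giving torsion. So H_1 ≅ Z/2Z.
rank ∂_2 = 10, rank ∂_3 = 0 ⇒ b_2 = 10 − 10 − 0 = 0. So H_2 ≅ 0.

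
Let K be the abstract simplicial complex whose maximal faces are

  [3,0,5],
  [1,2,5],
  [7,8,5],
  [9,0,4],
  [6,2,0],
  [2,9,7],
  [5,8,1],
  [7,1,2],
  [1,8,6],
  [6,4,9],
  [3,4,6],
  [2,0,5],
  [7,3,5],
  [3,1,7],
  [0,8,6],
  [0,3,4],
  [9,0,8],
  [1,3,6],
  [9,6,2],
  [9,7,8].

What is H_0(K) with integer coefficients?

H_0 = Z.

Order the vertices as 0 < 1 < 2 < 3 < 4 < 5 < 6 < 7 < 8 < 9. Listing each simplex with vertices in this order, K has dimension 2 with simplices:

  0-simplices (10): [0], [1], [2], [3], [4], [5], [6], [7], [8], [9]
  1-simplices (30): (30 of them)
  2-simplices (20): (20 of them)

Hence C_0 ≅ Z^10, C_1 ≅ Z^30, C_2 ≅ Z^20.

∂_1: C_1 → C_0 maps an edge to its endpoints' difference, ∂[p,q] = q − p. For instance
  ∂[1,7] = [7] − [1].
The 10×30 boundary matrix has rank 9 and Smith normal form diag(1,1,1,1,1,1,1,1,1).

Boundary ∂_2: C_2 → C_1 sends each 2-simplex [p,q,r] to [q,r] − [p,r] + [p,q]. For instance
  ∂[0,6,8] = [6,8] − [0,8] + [0,6],
  ∂[0,3,4] = [3,4] − [0,4] + [0,3].
As a 30×20 matrix over Z this has rank 20, with invariant factors (1,1,1,1,1,1,1,1,1,1,1,1,1,1,1,1,1,1,1,2).

From H_k ≅ ker(∂_k) / im(∂_{k+1}) we obtain:

  H_0: rank C_0 − rank ∂_1 = 10 − 9 = 1, and the invariant factors of ∂_1 are all 1, so H_0 = Z.

(K is a triangulation of the Klein bottle.)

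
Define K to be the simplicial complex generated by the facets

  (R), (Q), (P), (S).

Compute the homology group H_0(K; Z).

H_0 = Z^4.

Fix the vertex order P < Q < R < S and write every simplex with vertices in increasing order. Then dim K = 0 and the simplices of K are:

  0-simplices (4): P, Q, R, S

Hence C_0 ≅ Z^4.

Now H_k = ker ∂_k / im ∂_{k+1}, so:

  H_0: rank C_0 − rank ∂_1 = 4 − 0 = 4, and there is no ∂_1, so H_0 ≅ Z^4.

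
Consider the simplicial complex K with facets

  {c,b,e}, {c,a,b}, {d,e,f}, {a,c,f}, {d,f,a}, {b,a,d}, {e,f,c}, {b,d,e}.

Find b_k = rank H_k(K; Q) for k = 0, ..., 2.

b_0 = 1, b_1 = 0, b_2 = 1.

Order the vertices as a < b < c < d < e < f. Listing each simplex with vertices in this order, K has dimension 2 with simplices:

  0-simplices (6): a, b, c, d, e, f
  1-simplices (12): ab, ac, ad, af, bc, bd, be, ce, cf, de, df, ef
  2-simplices (8): abc, abd, acf, adf, bce, bde, cef, def

giving chain groups C_0 ≅ Z^6, C_1 ≅ Z^12, C_2 ≅ Z^8.

The boundary map ∂_1: C_1 → C_0 sends each edge [p,q] (with p < q) to q − p. For instance
  ∂df = f − d.
The resulting 6×12 matrix has rank 5, and its Smith normal form has invariant factors (1,1,1,1,1).

The boundary map ∂_2: C_2 → C_1 sends each 2-simplex [p,q,r] to [q,r] − [p,r] + [p,q]. For instance
  ∂bce = ce − be + bc,
  ∂cef = ef − cf + ce.
The resulting 12×8 matrix has rank 7, and its Smith normal form has invariant factors (1,1,1,1,1,1,1).

Now H_k = ker ∂_k / im ∂_{k+1}, so:

  H_0: rank C_0 − rank ∂_1 = 6 − 5 = 1, and the invariant factors of ∂_1 are all 1, so H_0 ≅ Z.
  H_1: rank ker ∂_1 − rank ∂_2 = (12 − 5) − 7 = 0, and the invariant factors of ∂_2 are all 1, so H_1 ≅ 0.
  H_2: rank ker ∂_2 − rank ∂_3 = (8 − 7) − 0 = 1, and there is no ∂_3, so H_2 ≅ Z.

Hence the Betti numbers are b_0 = 1, b_1 = 0, b_2 = 1.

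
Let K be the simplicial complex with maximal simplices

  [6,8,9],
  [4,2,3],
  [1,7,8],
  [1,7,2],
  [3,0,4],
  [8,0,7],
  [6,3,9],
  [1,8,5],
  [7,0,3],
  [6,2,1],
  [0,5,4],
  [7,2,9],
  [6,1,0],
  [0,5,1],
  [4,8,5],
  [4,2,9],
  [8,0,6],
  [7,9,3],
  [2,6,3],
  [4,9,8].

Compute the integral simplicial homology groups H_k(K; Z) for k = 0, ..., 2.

H_0 = Z,  H_1 = Z ⊕ Z/2,  H_2 = 0.

Take the total order 0 < 1 < 2 < 3 < 4 < 5 < 6 < 7 < 8 < 9 on the vertex set. Then K (dimension 2) consists of the simplices:

  0-simplices (10): [0], [1], [2], [3], [4], [5], [6], [7], [8], [9]
  1-simplices (30): (30 of them)
  2-simplices (20): (20 of them)

so the chain groups are C_0 ≅ Z^10, C_1 ≅ Z^30, C_2 ≅ Z^20.

Boundary ∂_1: C_1 → C_0 maps an edge to its endpoints' difference, ∂[p,q] = q − p.
The 10×30 boundary matrix has rank 9 and Smith normal form diag(1,1,1,1,1,1,1,1,1).

Boundary ∂_2: C_2 → C_1 sends each 2-simplex [p,q,r] to [q,r] − [p,r] + [p,q]. For instance
  ∂[1,2,7] = [2,7] − [1,7] + [1,2],
  ∂[2,3,4] = [3,4] − [2,4] + [2,3].
The resulting 30×20 matrix has rank 20, and its Smith normal form has invariant factors (1,1,1,1,1,1,1,1,1,1,1,1,1,1,1,1,1,1,1,2).

Now H_k = ker ∂_k / im ∂_{k+1}, so:

  H_0: rank C_0 − rank ∂_1 = 10 − 9 = 1, and the invariant factors of ∂_1 are all 1, so H_0 = Z.
  H_1: rank ker ∂_1 − rank ∂_2 = (30 − 9) − 20 = 1, and ∂_2 has invariant factor 2 > 1, so H_1 = Z ⊕ Z/2.
  H_2: rank ker ∂_2 − rank ∂_3 = (20 − 20) − 0 = 0, and there is no ∂_3, so H_2 = 0.

(K is a triangulation of the Klein bottle.)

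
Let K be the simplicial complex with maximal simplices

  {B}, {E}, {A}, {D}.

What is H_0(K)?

H_0 ≅ Z^4.

Fix the vertex order A < B < D < E and write every simplex with vertices in increasing order. Then dim K = 0 and the simplices of K are:

  0-simplices (4): A, B, D, E

so the chain groups are C_0 ≅ Z^4.

Reading off H_k = ker ∂_k / im ∂_{k+1}:

  H_0: rank C_0 − rank ∂_1 = 4 − 0 = 4, and there is no ∂_1, so H_0 = Z^4.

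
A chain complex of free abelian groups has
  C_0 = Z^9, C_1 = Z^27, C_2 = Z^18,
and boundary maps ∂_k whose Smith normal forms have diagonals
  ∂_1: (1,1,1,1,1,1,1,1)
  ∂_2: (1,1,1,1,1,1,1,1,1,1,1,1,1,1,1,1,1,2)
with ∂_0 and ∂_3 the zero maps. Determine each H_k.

H_0: b_0 = 9 − 0 − 8 = 1; torsion from ∂_1 factors > 1: none. So H_0 ≅ Z.
H_1: b_1 = 27 − 8 − 18 = 1; torsion from ∂_2 factors > 1: [2]. So H_1 ≅ Z ⊕ Z/2Z.
H_2: b_2 = 18 − 18 − 0 = 0; torsion from ∂_3 factors > 1: none. So H_2 ≅ 0.

H_0 ≅ Z,  H_1 ≅ Z ⊕ Z/2Z,  H_2 = 0.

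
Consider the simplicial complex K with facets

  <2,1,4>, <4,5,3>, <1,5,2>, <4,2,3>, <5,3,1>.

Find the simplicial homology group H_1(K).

H_1 = Z.

Take the total order 1 < 2 < 3 < 4 < 5 on the vertex set. Then K (dimension 2) consists of the simplices:

  0-simplices (5): [1], [2], [3], [4], [5]
  1-simplices (10): [1,2], [1,3], [1,4], [1,5], [2,3], [2,4], [2,5], [3,4], [3,5], [4,5]
  2-simplices (5): [1,2,4], [1,2,5], [1,3,5], [2,3,4], [3,4,5]

so the chain groups are C_0 ≅ Z^5, C_1 ≅ Z^10, C_2 ≅ Z^5.

∂_1: C_1 → C_0 is given by ∂[p,q] = [q] − [p]. For instance
  ∂[2,3] = [3] − [2].
This gives a 5×10 integer matrix of rank 4; reducing to Smith normal form yields diagonal entries (1,1,1,1).

∂_2: C_2 → C_1 acts by ∂[p,q,r] = [q,r] − [p,r] + [p,q]. For instance
  ∂[1,2,5] = [2,5] − [1,5] + [1,2],
  ∂[3,4,5] = [4,5] − [3,5] + [3,4].
As a 10×5 matrix over Z this has rank 5, with invariant factors (1,1,1,1,1).

From H_k ≅ ker(∂_k) / im(∂_{k+1}) we obtain:

  H_1: rank ker ∂_1 − rank ∂_2 = (10 − 4) − 5 = 1, and the invariant factors of ∂_2 are all 1, so H_1 ≅ Z.

(K is a triangulation of the Möbius band.)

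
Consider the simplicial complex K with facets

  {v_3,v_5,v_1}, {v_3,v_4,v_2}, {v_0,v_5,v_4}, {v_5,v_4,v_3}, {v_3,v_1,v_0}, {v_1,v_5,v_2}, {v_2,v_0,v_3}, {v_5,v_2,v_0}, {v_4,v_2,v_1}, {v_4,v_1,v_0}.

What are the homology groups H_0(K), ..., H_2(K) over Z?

H_0 ≅ Z,  H_1 ≅ Z/2Z,  H_2 = 0.

We work with the vertex ordering v_0 < v_1 < v_2 < v_3 < v_4 < v_5. The simplices of K, each written with vertices in increasing order, are:

  0-simplices (6): [v_0], [v_1], [v_2], [v_3], [v_4], [v_5]
  1-simplices (15): (15 of them)
  2-simplices (10): [v_0,v_1,v_3], [v_0,v_1,v_4], [v_0,v_2,v_3], [v_0,v_2,v_5], [v_0,v_4,v_5], [v_1,v_2,v_4], [v_1,v_2,v_5], [v_1,v_3,v_5], [v_2,v_3,v_4], [v_3,v_4,v_5]

so the chain groups are C_0 ≅ Z^6, C_1 ≅ Z^15, C_2 ≅ Z^10.

The boundary map ∂_1: C_1 → C_0 maps an edge to its endpoints' difference, ∂[p,q] = q − p. For instance
  ∂[v_1,v_3] = [v_3] − [v_1].
The resulting 6×15 matrix has rank 5, and its Smith normal form has invariant factors (1,1,1,1,1).

∂_2: C_2 → C_1 maps a triangle to the signed sum of its edges. For instance
  ∂[v_2,v_3,v_4] = [v_3,v_4] − [v_2,v_4] + [v_2,v_3],
  ∂[v_0,v_4,v_5] = [v_4,v_5] − [v_0,v_5] + [v_0,v_4].
As a 15×10 matrix over Z this has rank 10, with invariant factors (1,1,1,1,1,1,1,1,1,2).

Reading off H_k = ker ∂_k / im ∂_{k+1}:

  H_0: rank C_0 − rank ∂_1 = 6 − 5 = 1, and the invariant factors of ∂_1 are all 1, so H_0 = Z.
  H_1: rank ker ∂_1 − rank ∂_2 = (15 − 5) − 10 = 0, and ∂_2 has invariant factor 2 > 1, so H_1 = Z/2Z.
  H_2: rank ker ∂_2 − rank ∂_3 = (10 − 10) − 0 = 0, and there is no ∂_3, so H_2 = 0.

As a check, the Euler characteristic is 6 − 15 + 10 = 1, which agrees with 1 − 0 + 0 = 1.
(K is a triangulation of the real projective plane RP^2.)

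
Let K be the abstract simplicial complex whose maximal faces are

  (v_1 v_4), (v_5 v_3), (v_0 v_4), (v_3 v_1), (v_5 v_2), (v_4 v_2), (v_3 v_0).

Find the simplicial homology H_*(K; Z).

H_0 ≅ Z,  H_1 ≅ Z^2.

K has 6 vertices, 7 edges.
rank ∂_0 = 0, rank ∂_1 = 5 ⇒ b_0 = 6 − 0 − 5 = 1; all invariant factors of ∂_1 are 1 so no torsion. So H_0 = Z.
rank ∂_1 = 5, rank ∂_2 = 0 ⇒ b_1 = 7 − 5 − 0 = 2. So H_1 = Z^2.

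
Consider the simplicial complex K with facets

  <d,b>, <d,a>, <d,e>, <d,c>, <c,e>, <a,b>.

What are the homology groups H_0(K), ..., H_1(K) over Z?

Order the vertices as a < b < c < d < e. Listing each simplex with vertices in this order, K has dimension 1 with simplices:

  0-simplices (5): a, b, c, d, e
  1-simplices (6): ab, ad, bd, cd, ce, de

Hence C_0 ≅ Z^5, C_1 ≅ Z^6.

∂_1: C_1 → C_0 maps an edge to its endpoints' difference, ∂[p,q] = q − p. For instance
  ∂ce = e − c.
As a 5×6 matrix over Z this has rank 4, with invariant factors (1,1,1,1).

Computing H_k = (kernel of ∂_k) / (image of ∂_{k+1}):

  H_0: rank C_0 − rank ∂_1 = 5 − 4 = 1, and the invariant factors of ∂_1 are all 1, so H_0 ≅ Z.
  H_1: rank ker ∂_1 − rank ∂_2 = (6 − 4) − 0 = 2, and there is no ∂_2, so H_1 ≅ Z^2.

(K is a triangulation of a wedge of 2 circles.)

H_0 = Z,  H_1 = Z^2.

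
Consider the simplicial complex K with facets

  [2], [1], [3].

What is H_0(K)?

H_0 = Z^3.

Order the vertices as 1 < 2 < 3. Listing each simplex with vertices in this order, K has dimension 0 with simplices:

  0-simplices (3): [1], [2], [3]

Hence C_0 ≅ Z^3.

From H_k ≅ ker(∂_k) / im(∂_{k+1}) we obtain:

  H_0: rank C_0 − rank ∂_1 = 3 − 0 = 3, and there is no ∂_1, so H_0 ≅ Z^3.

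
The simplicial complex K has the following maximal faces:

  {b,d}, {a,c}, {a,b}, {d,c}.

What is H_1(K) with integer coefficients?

Order the vertices as a < b < c < d. Listing each simplex with vertices in this order, K has dimension 1 with simplices:

  0-simplices (4): a, b, c, d
  1-simplices (4): ab, ac, bd, cd

giving chain groups C_0 ≅ Z^4, C_1 ≅ Z^4.

The boundary map ∂_1: C_1 → C_0 is given by ∂[p,q] = [q] − [p]. For instance
  ∂ab = b − a.
The 4×4 boundary matrix has rank 3 and Smith normal form diag(1,1,1).

From H_k ≅ ker(∂_k) / im(∂_{k+1}) we obtain:

  H_1: rank ker ∂_1 − rank ∂_2 = (4 − 3) − 0 = 1, and there is no ∂_2, so H_1 ≅ Z.

H_1 ≅ Z.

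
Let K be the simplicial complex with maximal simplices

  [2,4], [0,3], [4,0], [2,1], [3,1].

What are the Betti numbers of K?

b_0 = 1, b_1 = 1.

K has 5 vertices, 5 edges.
rank ∂_0 = 0, rank ∂_1 = 4 ⇒ b_0 = 5 − 0 − 4 = 1; all invariant factors of ∂_1 are 1 so no torsion. So H_0 = Z.
rank ∂_1 = 4, rank ∂_2 = 0 ⇒ b_1 = 5 − 4 − 0 = 1. So H_1 = Z.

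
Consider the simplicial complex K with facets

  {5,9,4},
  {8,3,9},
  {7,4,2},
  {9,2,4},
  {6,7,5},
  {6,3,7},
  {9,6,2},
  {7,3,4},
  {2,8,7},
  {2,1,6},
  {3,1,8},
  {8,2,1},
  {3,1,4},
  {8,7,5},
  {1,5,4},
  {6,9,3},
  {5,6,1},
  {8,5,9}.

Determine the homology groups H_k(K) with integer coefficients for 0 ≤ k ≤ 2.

Take the total order 1 < 2 < 3 < 4 < 5 < 6 < 7 < 8 < 9 on the vertex set. Then K (dimension 2) consists of the simplices:

  0-simplices (9): [1], [2], [3], [4], [5], [6], [7], [8], [9]
  1-simplices (27): (27 of them)
  2-simplices (18): [1,2,6], [1,2,8], [1,3,4], [1,3,8], [1,4,5], [1,5,6], [2,4,7], [2,4,9], [2,6,9], [2,7,8], [3,4,7], [3,6,7], [3,6,9], [3,8,9], [4,5,9], [5,6,7], [5,7,8], [5,8,9]

giving chain groups C_0 ≅ Z^9, C_1 ≅ Z^27, C_2 ≅ Z^18.

Boundary ∂_1: C_1 → C_0 maps an edge to its endpoints' difference, ∂[p,q] = q − p. For instance
  ∂[3,4] = [4] − [3].
This gives a 9×27 integer matrix of rank 8; reducing to Smith normal form yields diagonal entries (1,1,1,1,1,1,1,1).

∂_2: C_2 → C_1 acts by ∂[p,q,r] = [q,r] − [p,r] + [p,q]. For instance
  ∂[1,3,4] = [3,4] − [1,4] + [1,3],
  ∂[3,8,9] = [8,9] − [3,9] + [3,8].
As a 27×18 matrix over Z this has rank 17, with invariant factors (1,1,1,1,1,1,1,1,1,1,1,1,1,1,1,1,1).

Computing H_k = (kernel of ∂_k) / (image of ∂_{k+1}):

  H_0: rank C_0 − rank ∂_1 = 9 − 8 = 1, and the invariant factors of ∂_1 are all 1, so H_0 ≅ Z.
  H_1: rank ker ∂_1 − rank ∂_2 = (27 − 8) − 17 = 2, and the invariant factors of ∂_2 are all 1, so H_1 ≅ Z^2.
  H_2: rank ker ∂_2 − rank ∂_3 = (18 − 17) − 0 = 1, and there is no ∂_3, so H_2 ≅ Z.

As a check, the Euler characteristic is 9 − 27 + 18 = 0, which agrees with 1 − 2 + 1 = 0.
(K is a triangulation of the torus T^2.)

H_0 = Z,  H_1 = Z^2,  H_2 = Z.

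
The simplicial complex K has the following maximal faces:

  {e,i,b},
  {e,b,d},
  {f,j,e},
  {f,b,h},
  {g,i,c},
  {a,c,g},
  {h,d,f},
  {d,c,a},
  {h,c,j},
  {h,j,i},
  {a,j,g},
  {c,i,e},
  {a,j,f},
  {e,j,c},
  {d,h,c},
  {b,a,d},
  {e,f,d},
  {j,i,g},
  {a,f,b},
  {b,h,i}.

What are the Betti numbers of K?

We work with the vertex ordering a < b < c < d < e < f < g < h < i < j. The simplices of K, each written with vertices in increasing order, are:

  0-simplices (10): a, b, c, d, e, f, g, h, i, j
  1-simplices (30): ab, ac, ad, af, ag, aj, bd, be, bf, bh, bi, cd, ce, cg, ch, ci, cj, de, df, dh, ef, ei, ej, fh, fj, gi, gj, hi, hj, ij
  2-simplices (20): abd, abf, acd, acg, afj, agj, bde, bei, bfh, bhi, cdh, cei, cej, cgi, chj, def, dfh, efj, gij, hij

giving chain groups C_0 ≅ Z^10, C_1 ≅ Z^30, C_2 ≅ Z^20.

∂_1: C_1 → C_0 sends each edge [p,q] (with p < q) to q − p.
The 10×30 boundary matrix has rank 9 and Smith normal form diag(1,1,1,1,1,1,1,1,1).

∂_2: C_2 → C_1 acts by ∂[p,q,r] = [q,r] − [p,r] + [p,q]. For instance
  ∂agj = gj − aj + ag,
  ∂hij = ij − hj + hi.
The 30×20 boundary matrix has rank 20 and Smith normal form diag(1,1,1,1,1,1,1,1,1,1,1,1,1,1,1,1,1,1,1,2).

Reading off H_k = ker ∂_k / im ∂_{k+1}:

  H_0: rank C_0 − rank ∂_1 = 10 − 9 = 1, and the invariant factors of ∂_1 are all 1, so H_0 = Z.
  H_1: rank ker ∂_1 − rank ∂_2 = (30 − 9) − 20 = 1, and ∂_2 has invariant factor 2 > 1, so H_1 = Z ⊕ Z/2.
  H_2: rank ker ∂_2 − rank ∂_3 = (20 − 20) − 0 = 0, and there is no ∂_3, so H_2 = 0.

Hence the Betti numbers are b_0 = 1, b_1 = 1, b_2 = 0.

b_0 = 1, b_1 = 1, b_2 = 0.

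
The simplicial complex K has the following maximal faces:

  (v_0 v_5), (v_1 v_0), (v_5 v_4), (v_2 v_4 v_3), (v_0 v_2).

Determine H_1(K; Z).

H_1 ≅ Z.

We work with the vertex ordering v_0 < v_1 < v_2 < v_3 < v_4 < v_5. The simplices of K, each written with vertices in increasing order, are:

  0-simplices (6): [v_0], [v_1], [v_2], [v_3], [v_4], [v_5]
  1-simplices (7): [v_0,v_1], [v_0,v_2], [v_0,v_5], [v_2,v_3], [v_2,v_4], [v_3,v_4], [v_4,v_5]
  2-simplices (1): [v_2,v_3,v_4]

giving chain groups C_0 ≅ Z^6, C_1 ≅ Z^7, C_2 ≅ Z^1.

Boundary ∂_1: C_1 → C_0 maps an edge to its endpoints' difference, ∂[p,q] = q − p.
This gives a 6×7 integer matrix of rank 5; reducing to Smith normal form yields diagonal entries (1,1,1,1,1).

Boundary ∂_2: C_2 → C_1 acts by ∂[p,q,r] = [q,r] − [p,r] + [p,q]. For instance
  ∂[v_2,v_3,v_4] = [v_3,v_4] − [v_2,v_4] + [v_2,v_3].
As a 7×1 matrix over Z this has rank 1, with invariant factors (1).

From H_k ≅ ker(∂_k) / im(∂_{k+1}) we obtain:

  H_1: rank ker ∂_1 − rank ∂_2 = (7 − 5) − 1 = 1, and the invariant factors of ∂_2 are all 1, so H_1 = Z.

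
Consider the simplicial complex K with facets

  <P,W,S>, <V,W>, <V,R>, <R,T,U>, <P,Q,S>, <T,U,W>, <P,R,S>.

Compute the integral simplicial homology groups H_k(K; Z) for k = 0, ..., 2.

H_0 ≅ Z,  H_1 ≅ Z^2,  H_2 = 0.

K has 8 vertices, 14 edges, 5 triangles.
rank ∂_0 = 0, rank ∂_1 = 7 ⇒ b_0 = 8 − 0 − 7 = 1; all invariant factors of ∂_1 are 1 so no torsion. So H_0 ≅ Z.
rank ∂_1 = 7, rank ∂_2 = 5 ⇒ b_1 = 14 − 7 − 5 = 2; all invariant factors of ∂_2 are 1 so no torsion. So H_1 ≅ Z^2.
rank ∂_2 = 5, rank ∂_3 = 0 ⇒ b_2 = 5 − 5 − 0 = 0. So H_2 ≅ 0.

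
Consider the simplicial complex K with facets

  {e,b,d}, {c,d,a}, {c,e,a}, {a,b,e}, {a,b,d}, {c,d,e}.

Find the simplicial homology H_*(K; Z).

Fix the vertex order a < b < c < d < e and write every simplex with vertices in increasing order. Then dim K = 2 and the simplices of K are:

  0-simplices (5): a, b, c, d, e
  1-simplices (9): ab, ac, ad, ae, bd, be, cd, ce, de
  2-simplices (6): abd, abe, acd, ace, bde, cde

so the chain groups are C_0 ≅ Z^5, C_1 ≅ Z^9, C_2 ≅ Z^6.

Boundary ∂_1: C_1 → C_0 is given by ∂[p,q] = [q] − [p].
This gives a 5×9 integer matrix of rank 4; reducing to Smith normal form yields diagonal entries (1,1,1,1).

Boundary ∂_2: C_2 → C_1 acts by ∂[p,q,r] = [q,r] − [p,r] + [p,q]. For instance
  ∂bde = de − be + bd,
  ∂abd = bd − ad + ab.
The resulting 9×6 matrix has rank 5, and its Smith normal form has invariant factors (1,1,1,1,1).

Reading off H_k = ker ∂_k / im ∂_{k+1}:

  H_0: rank C_0 − rank ∂_1 = 5 − 4 = 1, and the invariant factors of ∂_1 are all 1, so H_0 = Z.
  H_1: rank ker ∂_1 − rank ∂_2 = (9 − 4) − 5 = 0, and the invariant factors of ∂_2 are all 1, so H_1 = 0.
  H_2: rank ker ∂_2 − rank ∂_3 = (6 − 5) − 0 = 1, and there is no ∂_3, so H_2 = Z.

As a check, the Euler characteristic is 5 − 9 + 6 = 2, which agrees with 1 − 0 + 1 = 2.

H_0 = Z,  H_1 = 0,  H_2 = Z.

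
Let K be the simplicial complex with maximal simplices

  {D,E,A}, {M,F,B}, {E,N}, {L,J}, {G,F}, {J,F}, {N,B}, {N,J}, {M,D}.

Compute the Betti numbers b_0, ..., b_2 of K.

b_0 = 1, b_1 = 2, b_2 = 0.

Take the total order A < B < D < E < F < G < J < L < M < N on the vertex set. Then K (dimension 2) consists of the simplices:

  0-simplices (10): A, B, D, E, F, G, J, L, M, N
  1-simplices (13): AD, AE, BF, BM, BN, DE, DM, EN, FG, FJ, FM, JL, JN
  2-simplices (2): ADE, BFM

giving chain groups C_0 ≅ Z^10, C_1 ≅ Z^13, C_2 ≅ Z^2.

The boundary map ∂_1: C_1 → C_0 sends each edge [p,q] (with p < q) to q − p. For instance
  ∂AD = D − A.
As a 10×13 matrix over Z this has rank 9, with invariant factors (1,1,1,1,1,1,1,1,1).

Boundary ∂_2: C_2 → C_1 acts by ∂[p,q,r] = [q,r] − [p,r] + [p,q]. For instance
  ∂ADE = DE − AE + AD,
  ∂BFM = FM − BM + BF.
This gives a 13×2 integer matrix of rank 2; reducing to Smith normal form yields diagonal entries (1,1).

Now H_k = ker ∂_k / im ∂_{k+1}, so:

  H_0: rank C_0 − rank ∂_1 = 10 − 9 = 1, and the invariant factors of ∂_1 are all 1, so H_0 ≅ Z.
  H_1: rank ker ∂_1 − rank ∂_2 = (13 − 9) − 2 = 2, and the invariant factors of ∂_2 are all 1, so H_1 ≅ Z^2.
  H_2: rank ker ∂_2 − rank ∂_3 = (2 − 2) − 0 = 0, and there is no ∂_3, so H_2 ≅ 0.

As a check, the Euler characteristic is 10 − 13 + 2 = -1, which agrees with 1 − 2 + 0 = -1.

Hence the Betti numbers are b_0 = 1, b_1 = 2, b_2 = 0.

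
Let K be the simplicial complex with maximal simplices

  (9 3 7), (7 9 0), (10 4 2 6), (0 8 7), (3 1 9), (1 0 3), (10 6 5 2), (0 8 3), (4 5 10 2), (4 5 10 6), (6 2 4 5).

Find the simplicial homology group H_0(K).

H_0 ≅ Z^2.

Take the total order 0 < 1 < 2 < 3 < 4 < 5 < 6 < 7 < 8 < 9 < 10 on the vertex set. Then K (dimension 3) consists of the simplices:

  0-simplices (11): [0], [1], [2], [3], [4], [5], [6], [7], [8], [9], [10]
  1-simplices (22): [0,1], [0,3], [0,7], [0,8], [0,9], [1,3], [1,9], [2,4], [2,5], [2,6], [2,10], [3,7], [3,8], [3,9], [4,5], [4,6], [4,10], [5,6], [5,10], [6,10], [7,8], [7,9]
  2-simplices (16): [0,1,3], [0,3,8], [0,7,8], [0,7,9], [1,3,9], [2,4,5], [2,4,6], [2,4,10], [2,5,6], [2,5,10], [2,6,10], [3,7,9], [4,5,6], [4,5,10], [4,6,10], [5,6,10]
  3-simplices (5): [2,4,5,6], [2,4,5,10], [2,4,6,10], [2,5,6,10], [4,5,6,10]

so the chain groups are C_0 ≅ Z^11, C_1 ≅ Z^22, C_2 ≅ Z^16, C_3 ≅ Z^5.

∂_1: C_1 → C_0 maps an edge to its endpoints' difference, ∂[p,q] = q − p. For instance
  ∂[3,9] = [9] − [3].
The 11×22 boundary matrix has rank 9 and Smith normal form diag(1,1,1,1,1,1,1,1,1).

Boundary ∂_2: C_2 → C_1 acts by ∂[p,q,r] = [q,r] − [p,r] + [p,q]. For instance
  ∂[0,1,3] = [1,3] − [0,3] + [0,1],
  ∂[0,7,8] = [7,8] − [0,8] + [0,7].
The resulting 22×16 matrix has rank 12, and its Smith normal form has invariant factors (1,1,1,1,1,1,1,1,1,1,1,1).

Boundary ∂_3: C_3 → C_2 sends each 3-simplex σ to the alternating sum Σ_i (−1)^i (σ with its i-th vertex removed). For instance
  ∂[2,4,5,10] = [4,5,10] − [2,5,10] + [2,4,10] − [2,4,5],
  ∂[2,4,5,6] = [4,5,6] − [2,5,6] + [2,4,6] − [2,4,5].
This gives a 16×5 integer matrix of rank 4; reducing to Smith normal form yields diagonal entries (1,1,1,1).

Reading off H_k = ker ∂_k / im ∂_{k+1}:

  H_0: rank C_0 − rank ∂_1 = 11 − 9 = 2, and the invariant factors of ∂_1 are all 1, so H_0 = Z^2.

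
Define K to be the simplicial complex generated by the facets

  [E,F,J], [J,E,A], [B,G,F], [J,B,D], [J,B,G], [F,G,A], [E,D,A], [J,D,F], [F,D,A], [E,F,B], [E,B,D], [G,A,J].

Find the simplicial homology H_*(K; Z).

Fix the vertex order A < B < D < E < F < G < J and write every simplex with vertices in increasing order. Then dim K = 2 and the simplices of K are:

  0-simplices (7): A, B, D, E, F, G, J
  1-simplices (18): AD, AE, AF, AG, AJ, BD, BE, BF, BG, BJ, DE, DF, DJ, EF, EJ, FG, FJ, GJ
  2-simplices (12): ADE, ADF, AEJ, AFG, AGJ, BDE, BDJ, BEF, BFG, BGJ, DFJ, EFJ

Hence C_0 ≅ Z^7, C_1 ≅ Z^18, C_2 ≅ Z^12.

Boundary ∂_1: C_1 → C_0 is given by ∂[p,q] = [q] − [p]. For instance
  ∂GJ = J − G.
The resulting 7×18 matrix has rank 6, and its Smith normal form has invariant factors (1,1,1,1,1,1).

∂_2: C_2 → C_1 sends each 2-simplex [p,q,r] to [q,r] − [p,r] + [p,q]. For instance
  ∂BDE = DE − BE + BD,
  ∂DFJ = FJ − DJ + DF.
The 18×12 boundary matrix has rank 12 and Smith normal form diag(1,1,1,1,1,1,1,1,1,1,1,2).

From H_k ≅ ker(∂_k) / im(∂_{k+1}) we obtain:

  H_0: rank C_0 − rank ∂_1 = 7 − 6 = 1, and the invariant factors of ∂_1 are all 1, so H_0 = Z.
  H_1: rank ker ∂_1 − rank ∂_2 = (18 − 6) − 12 = 0, and ∂_2 has invariant factor 2 > 1, so H_1 = Z/2Z.
  H_2: rank ker ∂_2 − rank ∂_3 = (12 − 12) − 0 = 0, and there is no ∂_3, so H_2 = 0.

(K is a triangulation of the real projective plane RP^2.)

H_0 ≅ Z,  H_1 ≅ Z/2Z,  H_2 = 0.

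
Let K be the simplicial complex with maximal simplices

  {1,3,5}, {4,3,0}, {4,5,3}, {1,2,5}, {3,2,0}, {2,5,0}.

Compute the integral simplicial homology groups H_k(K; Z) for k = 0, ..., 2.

We work with the vertex ordering 0 < 1 < 2 < 3 < 4 < 5. The simplices of K, each written with vertices in increasing order, are:

  0-simplices (6): [0], [1], [2], [3], [4], [5]
  1-simplices (12): [0,2], [0,3], [0,4], [0,5], [1,2], [1,3], [1,5], [2,3], [2,5], [3,4], [3,5], [4,5]
  2-simplices (6): [0,2,3], [0,2,5], [0,3,4], [1,2,5], [1,3,5], [3,4,5]

Hence C_0 ≅ Z^6, C_1 ≅ Z^12, C_2 ≅ Z^6.

The boundary map ∂_1: C_1 → C_0 maps an edge to its endpoints' difference, ∂[p,q] = q − p.
As a 6×12 matrix over Z this has rank 5, with invariant factors (1,1,1,1,1).

Boundary ∂_2: C_2 → C_1 maps a triangle to the signed sum of its edges. For instance
  ∂[3,4,5] = [4,5] − [3,5] + [3,4],
  ∂[0,2,3] = [2,3] − [0,3] + [0,2].
The 12×6 boundary matrix has rank 6 and Smith normal form diag(1,1,1,1,1,1).

Computing H_k = (kernel of ∂_k) / (image of ∂_{k+1}):

  H_0: rank C_0 − rank ∂_1 = 6 − 5 = 1, and the invariant factors of ∂_1 are all 1, so H_0 ≅ Z.
  H_1: rank ker ∂_1 − rank ∂_2 = (12 − 5) − 6 = 1, and the invariant factors of ∂_2 are all 1, so H_1 ≅ Z.
  H_2: rank ker ∂_2 − rank ∂_3 = (6 − 6) − 0 = 0, and there is no ∂_3, so H_2 ≅ 0.

As a check, the Euler characteristic is 6 − 12 + 6 = 0, which agrees with 1 − 1 + 0 = 0.

H_0 = Z,  H_1 = Z,  H_2 = 0.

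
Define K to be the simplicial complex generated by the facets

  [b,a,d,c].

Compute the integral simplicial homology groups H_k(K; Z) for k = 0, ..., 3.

Fix the vertex order a < b < c < d and write every simplex with vertices in increasing order. Then dim K = 3 and the simplices of K are:

  0-simplices (4): a, b, c, d
  1-simplices (6): ab, ac, ad, bc, bd, cd
  2-simplices (4): abc, abd, acd, bcd
  3-simplices (1): abcd

giving chain groups C_0 ≅ Z^4, C_1 ≅ Z^6, C_2 ≅ Z^4, C_3 ≅ Z^1.

Boundary ∂_1: C_1 → C_0 maps an edge to its endpoints' difference, ∂[p,q] = q − p. For instance
  ∂cd = d − c.
As a 4×6 matrix over Z this has rank 3, with invariant factors (1,1,1).

Boundary ∂_2: C_2 → C_1 sends each 2-simplex [p,q,r] to [q,r] − [p,r] + [p,q]. For instance
  ∂acd = cd − ad + ac,
  ∂bcd = cd − bd + bc.
This gives a 6×4 integer matrix of rank 3; reducing to Smith normal form yields diagonal entries (1,1,1).

Boundary ∂_3: C_3 → C_2 sends each 3-simplex σ to the alternating sum Σ_i (−1)^i (σ with its i-th vertex removed). For instance
  ∂abcd = bcd − acd + abd − abc.
The resulting 4×1 matrix has rank 1, and its Smith normal form has invariant factors (1).

Reading off H_k = ker ∂_k / im ∂_{k+1}:

  H_0: rank C_0 − rank ∂_1 = 4 − 3 = 1, and the invariant factors of ∂_1 are all 1, so H_0 ≅ Z.
  H_1: rank ker ∂_1 − rank ∂_2 = (6 − 3) − 3 = 0, and the invariant factors of ∂_2 are all 1, so H_1 ≅ 0.
  H_2: rank ker ∂_2 − rank ∂_3 = (4 − 3) − 1 = 0, and the invariant factors of ∂_3 are all 1, so H_2 ≅ 0.
  H_3: rank ker ∂_3 − rank ∂_4 = (1 − 1) − 0 = 0, and there is no ∂_4, so H_3 ≅ 0.

(K is a triangulation of the 3-simplex.)

H_0 ≅ Z,  H_1 = 0,  H_2 = 0,  H_3 = 0.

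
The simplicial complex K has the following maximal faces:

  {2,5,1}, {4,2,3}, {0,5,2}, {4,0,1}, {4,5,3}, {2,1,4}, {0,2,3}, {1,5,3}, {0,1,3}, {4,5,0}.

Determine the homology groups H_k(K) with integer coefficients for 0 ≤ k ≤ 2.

Order the vertices as 0 < 1 < 2 < 3 < 4 < 5. Listing each simplex with vertices in this order, K has dimension 2 with simplices:

  0-simplices (6): [0], [1], [2], [3], [4], [5]
  1-simplices (15): [0,1], [0,2], [0,3], [0,4], [0,5], [1,2], [1,3], [1,4], [1,5], [2,3], [2,4], [2,5], [3,4], [3,5], [4,5]
  2-simplices (10): [0,1,3], [0,1,4], [0,2,3], [0,2,5], [0,4,5], [1,2,4], [1,2,5], [1,3,5], [2,3,4], [3,4,5]

Hence C_0 ≅ Z^6, C_1 ≅ Z^15, C_2 ≅ Z^10.

The boundary map ∂_1: C_1 → C_0 is given by ∂[p,q] = [q] − [p].
As a 6×15 matrix over Z this has rank 5, with invariant factors (1,1,1,1,1).

Boundary ∂_2: C_2 → C_1 sends each 2-simplex [p,q,r] to [q,r] − [p,r] + [p,q]. For instance
  ∂[0,2,5] = [2,5] − [0,5] + [0,2],
  ∂[0,1,3] = [1,3] − [0,3] + [0,1].
The 15×10 boundary matrix has rank 10 and Smith normal form diag(1,1,1,1,1,1,1,1,1,2).

From H_k ≅ ker(∂_k) / im(∂_{k+1}) we obtain:

  H_0: rank C_0 − rank ∂_1 = 6 − 5 = 1, and the invariant factors of ∂_1 are all 1, so H_0 = Z.
  H_1: rank ker ∂_1 − rank ∂_2 = (15 − 5) − 10 = 0, and ∂_2 has invariant factor 2 > 1, so H_1 = Z_2.
  H_2: rank ker ∂_2 − rank ∂_3 = (10 − 10) − 0 = 0, and there is no ∂_3, so H_2 = 0.

(K is a triangulation of the real projective plane RP^2.)

H_0 = Z,  H_1 = Z_2,  H_2 = 0.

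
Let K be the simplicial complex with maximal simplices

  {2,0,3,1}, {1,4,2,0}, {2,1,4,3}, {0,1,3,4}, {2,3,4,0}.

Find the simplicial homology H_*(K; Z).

H_0 = Z,  H_1 = 0,  H_2 = 0,  H_3 = Z.

K has 5 vertices, 10 edges, 10 triangles, 5 3-simplices.
rank ∂_0 = 0, rank ∂_1 = 4 ⇒ b_0 = 5 − 0 − 4 = 1; all invariant factors of ∂_1 are 1 so no torsion. So H_0 = Z.
rank ∂_1 = 4, rank ∂_2 = 6 ⇒ b_1 = 10 − 4 − 6 = 0; all invariant factors of ∂_2 are 1 so no torsion. So H_1 = 0.
rank ∂_2 = 6, rank ∂_3 = 4 ⇒ b_2 = 10 − 6 − 4 = 0; all invariant factors of ∂_3 are 1 so no torsion. So H_2 = 0.
rank ∂_3 = 4, rank ∂_4 = 0 ⇒ b_3 = 5 − 4 − 0 = 1. So H_3 = Z.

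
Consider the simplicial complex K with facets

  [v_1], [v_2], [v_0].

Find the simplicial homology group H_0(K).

Order the vertices as v_0 < v_1 < v_2. Listing each simplex with vertices in this order, K has dimension 0 with simplices:

  0-simplices (3): [v_0], [v_1], [v_2]

Hence C_0 ≅ Z^3.

Reading off H_k = ker ∂_k / im ∂_{k+1}:

  H_0: rank C_0 − rank ∂_1 = 3 − 0 = 3, and there is no ∂_1, so H_0 ≅ Z^3.

(K is a triangulation of a set of 3 points.)

H_0 = Z^3.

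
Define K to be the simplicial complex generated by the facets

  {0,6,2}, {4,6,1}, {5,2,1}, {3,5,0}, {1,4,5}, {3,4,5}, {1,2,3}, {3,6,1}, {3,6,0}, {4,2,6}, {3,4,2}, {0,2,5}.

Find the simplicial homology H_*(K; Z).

H_0 ≅ Z,  H_1 ≅ Z/2,  H_2 = 0.

Order the vertices as 0 < 1 < 2 < 3 < 4 < 5 < 6. Listing each simplex with vertices in this order, K has dimension 2 with simplices:

  0-simplices (7): [0], [1], [2], [3], [4], [5], [6]
  1-simplices (18): [0,2], [0,3], [0,5], [0,6], [1,2], [1,3], [1,4], [1,5], [1,6], [2,3], [2,4], [2,5], [2,6], [3,4], [3,5], [3,6], [4,5], [4,6]
  2-simplices (12): [0,2,5], [0,2,6], [0,3,5], [0,3,6], [1,2,3], [1,2,5], [1,3,6], [1,4,5], [1,4,6], [2,3,4], [2,4,6], [3,4,5]

so the chain groups are C_0 ≅ Z^7, C_1 ≅ Z^18, C_2 ≅ Z^12.

The boundary map ∂_1: C_1 → C_0 is given by ∂[p,q] = [q] − [p]. For instance
  ∂[0,3] = [3] − [0].
The resulting 7×18 matrix has rank 6, and its Smith normal form has invariant factors (1,1,1,1,1,1).

The boundary map ∂_2: C_2 → C_1 acts by ∂[p,q,r] = [q,r] − [p,r] + [p,q]. For instance
  ∂[1,4,6] = [4,6] − [1,6] + [1,4],
  ∂[0,2,5] = [2,5] − [0,5] + [0,2].
This gives a 18×12 integer matrix of rank 12; reducing to Smith normal form yields diagonal entries (1,1,1,1,1,1,1,1,1,1,1,2).

Computing H_k = (kernel of ∂_k) / (image of ∂_{k+1}):

  H_0: rank C_0 − rank ∂_1 = 7 − 6 = 1, and the invariant factors of ∂_1 are all 1, so H_0 = Z.
  H_1: rank ker ∂_1 − rank ∂_2 = (18 − 6) − 12 = 0, and ∂_2 has invariant factor 2 > 1, so H_1 = Z/2.
  H_2: rank ker ∂_2 − rank ∂_3 = (12 − 12) − 0 = 0, and there is no ∂_3, so H_2 = 0.

As a check, the Euler characteristic is 7 − 18 + 12 = 1, which agrees with 1 − 0 + 0 = 1.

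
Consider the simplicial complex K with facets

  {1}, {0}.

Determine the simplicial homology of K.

K has 2 vertices.
rank ∂_0 = 0, rank ∂_1 = 0 ⇒ b_0 = 2 − 0 − 0 = 2. So H_0 ≅ Z^2.

H_0 ≅ Z^2.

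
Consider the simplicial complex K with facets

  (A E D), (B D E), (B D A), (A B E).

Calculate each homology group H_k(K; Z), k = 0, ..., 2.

We work with the vertex ordering A < B < D < E. The simplices of K, each written with vertices in increasing order, are:

  0-simplices (4): A, B, D, E
  1-simplices (6): AB, AD, AE, BD, BE, DE
  2-simplices (4): ABD, ABE, ADE, BDE

Hence C_0 ≅ Z^4, C_1 ≅ Z^6, C_2 ≅ Z^4.

Boundary ∂_1: C_1 → C_0 is given by ∂[p,q] = [q] − [p].
The 4×6 boundary matrix has rank 3 and Smith normal form diag(1,1,1).

∂_2: C_2 → C_1 sends each 2-simplex [p,q,r] to [q,r] − [p,r] + [p,q]. For instance
  ∂ABD = BD − AD + AB,
  ∂ABE = BE − AE + AB.
The 6×4 boundary matrix has rank 3 and Smith normal form diag(1,1,1).

Now H_k = ker ∂_k / im ∂_{k+1}, so:

  H_0: rank C_0 − rank ∂_1 = 4 − 3 = 1, and the invariant factors of ∂_1 are all 1, so H_0 ≅ Z.
  H_1: rank ker ∂_1 − rank ∂_2 = (6 − 3) − 3 = 0, and the invariant factors of ∂_2 are all 1, so H_1 ≅ 0.
  H_2: rank ker ∂_2 − rank ∂_3 = (4 − 3) − 0 = 1, and there is no ∂_3, so H_2 ≅ Z.

As a check, the Euler characteristic is 4 − 6 + 4 = 2, which agrees with 1 − 0 + 1 = 2.

H_0 ≅ Z,  H_1 = 0,  H_2 ≅ Z.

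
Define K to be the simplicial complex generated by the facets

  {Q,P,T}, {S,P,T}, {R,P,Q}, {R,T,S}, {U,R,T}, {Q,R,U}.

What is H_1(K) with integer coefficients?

H_1 = Z.

We work with the vertex ordering P < Q < R < S < T < U. The simplices of K, each written with vertices in increasing order, are:

  0-simplices (6): P, Q, R, S, T, U
  1-simplices (12): PQ, PR, PS, PT, QR, QT, QU, RS, RT, RU, ST, TU
  2-simplices (6): PQR, PQT, PST, QRU, RST, RTU

Hence C_0 ≅ Z^6, C_1 ≅ Z^12, C_2 ≅ Z^6.

The boundary map ∂_1: C_1 → C_0 is given by ∂[p,q] = [q] − [p].
This gives a 6×12 integer matrix of rank 5; reducing to Smith normal form yields diagonal entries (1,1,1,1,1).

Boundary ∂_2: C_2 → C_1 acts by ∂[p,q,r] = [q,r] − [p,r] + [p,q]. For instance
  ∂QRU = RU − QU + QR,
  ∂PQR = QR − PR + PQ.
As a 12×6 matrix over Z this has rank 6, with invariant factors (1,1,1,1,1,1).

Now H_k = ker ∂_k / im ∂_{k+1}, so:

  H_1: rank ker ∂_1 − rank ∂_2 = (12 − 5) − 6 = 1, and the invariant factors of ∂_2 are all 1, so H_1 = Z.

(K is a triangulation of the cylinder S^1 x I.)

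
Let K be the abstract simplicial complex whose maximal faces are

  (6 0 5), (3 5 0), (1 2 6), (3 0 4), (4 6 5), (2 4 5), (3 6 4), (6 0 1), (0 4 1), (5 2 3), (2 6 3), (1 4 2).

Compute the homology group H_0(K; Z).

H_0 ≅ Z.

Take the total order 0 < 1 < 2 < 3 < 4 < 5 < 6 on the vertex set. Then K (dimension 2) consists of the simplices:

  0-simplices (7): [0], [1], [2], [3], [4], [5], [6]
  1-simplices (18): [0,1], [0,3], [0,4], [0,5], [0,6], [1,2], [1,4], [1,6], [2,3], [2,4], [2,5], [2,6], [3,4], [3,5], [3,6], [4,5], [4,6], [5,6]
  2-simplices (12): [0,1,4], [0,1,6], [0,3,4], [0,3,5], [0,5,6], [1,2,4], [1,2,6], [2,3,5], [2,3,6], [2,4,5], [3,4,6], [4,5,6]

Hence C_0 ≅ Z^7, C_1 ≅ Z^18, C_2 ≅ Z^12.

Boundary ∂_1: C_1 → C_0 is given by ∂[p,q] = [q] − [p]. For instance
  ∂[1,2] = [2] − [1].
The resulting 7×18 matrix has rank 6, and its Smith normal form has invariant factors (1,1,1,1,1,1).

∂_2: C_2 → C_1 acts by ∂[p,q,r] = [q,r] − [p,r] + [p,q]. For instance
  ∂[0,5,6] = [5,6] − [0,6] + [0,5],
  ∂[1,2,6] = [2,6] − [1,6] + [1,2].
As a 18×12 matrix over Z this has rank 12, with invariant factors (1,1,1,1,1,1,1,1,1,1,1,2).

Now H_k = ker ∂_k / im ∂_{k+1}, so:

  H_0: rank C_0 − rank ∂_1 = 7 − 6 = 1, and the invariant factors of ∂_1 are all 1, so H_0 = Z.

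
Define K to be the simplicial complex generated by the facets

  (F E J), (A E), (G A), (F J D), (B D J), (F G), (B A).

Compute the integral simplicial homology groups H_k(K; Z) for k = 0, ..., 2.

H_0 ≅ Z,  H_1 ≅ Z^2,  H_2 = 0.

K has 7 vertices, 11 edges, 3 triangles.
rank ∂_0 = 0, rank ∂_1 = 6 ⇒ b_0 = 7 − 0 − 6 = 1; all invariant factors of ∂_1 are 1 so no torsion. So H_0 = Z.
rank ∂_1 = 6, rank ∂_2 = 3 ⇒ b_1 = 11 − 6 − 3 = 2; all invariant factors of ∂_2 are 1 so no torsion. So H_1 = Z^2.
rank ∂_2 = 3, rank ∂_3 = 0 ⇒ b_2 = 3 − 3 − 0 = 0. So H_2 = 0.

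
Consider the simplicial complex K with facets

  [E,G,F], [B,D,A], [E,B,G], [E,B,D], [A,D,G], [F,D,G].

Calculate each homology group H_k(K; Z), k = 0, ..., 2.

H_0 = Z,  H_1 = Z,  H_2 = 0.

Fix the vertex order A < B < D < E < F < G and write every simplex with vertices in increasing order. Then dim K = 2 and the simplices of K are:

  0-simplices (6): A, B, D, E, F, G
  1-simplices (12): AB, AD, AG, BD, BE, BG, DE, DF, DG, EF, EG, FG
  2-simplices (6): ABD, ADG, BDE, BEG, DFG, EFG

giving chain groups C_0 ≅ Z^6, C_1 ≅ Z^12, C_2 ≅ Z^6.

The boundary map ∂_1: C_1 → C_0 sends each edge [p,q] (with p < q) to q − p. For instance
  ∂DE = E − D.
The 6×12 boundary matrix has rank 5 and Smith normal form diag(1,1,1,1,1).

Boundary ∂_2: C_2 → C_1 acts by ∂[p,q,r] = [q,r] − [p,r] + [p,q]. For instance
  ∂BDE = DE − BE + BD,
  ∂ADG = DG − AG + AD.
The resulting 12×6 matrix has rank 6, and its Smith normal form has invariant factors (1,1,1,1,1,1).

Now H_k = ker ∂_k / im ∂_{k+1}, so:

  H_0: rank C_0 − rank ∂_1 = 6 − 5 = 1, and the invariant factors of ∂_1 are all 1, so H_0 = Z.
  H_1: rank ker ∂_1 − rank ∂_2 = (12 − 5) − 6 = 1, and the invariant factors of ∂_2 are all 1, so H_1 = Z.
  H_2: rank ker ∂_2 − rank ∂_3 = (6 − 6) − 0 = 0, and there is no ∂_3, so H_2 = 0.

As a check, the Euler characteristic is 6 − 12 + 6 = 0, which agrees with 1 − 1 + 0 = 0.
(K is a triangulation of the cylinder S^1 x I.)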